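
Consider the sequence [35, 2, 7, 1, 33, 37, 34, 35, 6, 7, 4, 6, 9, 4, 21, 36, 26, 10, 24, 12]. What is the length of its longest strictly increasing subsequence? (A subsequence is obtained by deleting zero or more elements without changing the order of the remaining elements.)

6

Scanning left to right, the best length ending at each element is: 35→1, 2→1, 7→2, 1→1, 33→3, 37→4, 34→4, 35→5, 6→2, 7→3, 4→2, 6→3, 9→4, 4→2, 21→5, 36→6, 26→6, 10→5, 24→6, 12→6.
So the longest increasing subsequence has length 6, e.g. 2, 7, 33, 34, 35, 36.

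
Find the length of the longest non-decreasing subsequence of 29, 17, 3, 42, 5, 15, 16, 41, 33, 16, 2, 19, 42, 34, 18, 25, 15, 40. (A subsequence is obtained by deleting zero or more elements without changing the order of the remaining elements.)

Let dp[i] be the longest non-decreasing subsequence ending at position i. Then dp = [1, 1, 1, 2, 2, 3, 4, 5, 5, 5, 1, 6, 7, 7, 6, 7, 4, 8].
The maximum is 8; one witness is 3, 5, 15, 16, 16, 19, 34, 40 at positions 3,5,6,7,10,12,14,18.

8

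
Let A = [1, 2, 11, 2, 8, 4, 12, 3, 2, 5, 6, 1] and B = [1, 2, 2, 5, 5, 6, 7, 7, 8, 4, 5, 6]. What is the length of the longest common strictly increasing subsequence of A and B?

5

For each value that appears in both, track the longest common increasing run ending there.
The best achievable length is 5; one witness is 1, 2, 4, 5, 6 (A-positions 1,2,6,10,11, B-positions 1,2,10,11,12).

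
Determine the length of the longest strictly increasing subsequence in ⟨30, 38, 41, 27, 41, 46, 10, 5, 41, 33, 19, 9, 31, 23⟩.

4

Scanning left to right, the best length ending at each element is: 30→1, 38→2, 41→3, 27→1, 41→3, 46→4, 10→1, 5→1, 41→3, 33→2, 19→2, 9→2, 31→3, 23→3.
So the longest increasing subsequence has length 4, e.g. 30, 38, 41, 46.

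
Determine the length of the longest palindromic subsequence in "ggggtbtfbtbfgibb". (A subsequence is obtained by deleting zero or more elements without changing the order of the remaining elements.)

7

One longest palindromic subsequence is bfbtbfb (positions 6,8,9,10,11,12,16); it reads the same forward and backward, and the interval DP gives dp[1][16] = 7.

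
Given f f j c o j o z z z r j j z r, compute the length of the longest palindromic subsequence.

One longest palindromic subsequence is jjzzzjj (positions 3,6,8,9,10,12,13); it reads the same forward and backward, and the interval DP gives dp[1][15] = 7.

7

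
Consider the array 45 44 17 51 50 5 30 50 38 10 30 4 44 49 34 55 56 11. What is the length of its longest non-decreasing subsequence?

Let dp[i] be the longest non-decreasing subsequence ending at position i. Then dp = [1, 1, 1, 2, 2, 1, 2, 3, 3, 2, 3, 1, 4, 5, 4, 6, 7, 3].
The maximum is 7; one witness is 17, 30, 38, 44, 49, 55, 56 at positions 3,7,9,13,14,16,17.

7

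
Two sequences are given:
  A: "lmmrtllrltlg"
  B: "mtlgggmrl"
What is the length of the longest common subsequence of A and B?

5

A longest common subsequence is mtlrl (length 5); the LCS DP confirms no longer common subsequence exists.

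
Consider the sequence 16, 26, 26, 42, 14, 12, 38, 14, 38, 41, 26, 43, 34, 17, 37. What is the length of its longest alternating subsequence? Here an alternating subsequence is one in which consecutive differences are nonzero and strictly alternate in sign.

10

Track the best alternating length ending on an up-step vs a down-step at each position: up/down = 1/1, 2/1, 2/1, 2/1, 1/3, 1/3, 4/3, 4/5, 6/3, 6/3, 6/7, 8/1, 8/9, 6/9, 10/9.
The maximum over both is 10; one such subsequence is 16, 26, 14, 38, 14, 38, 26, 43, 34, 37.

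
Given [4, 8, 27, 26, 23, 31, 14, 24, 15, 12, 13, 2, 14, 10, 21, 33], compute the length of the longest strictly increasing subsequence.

7

Let dp[i] be the longest increasing subsequence ending at position i. Then dp = [1, 2, 3, 3, 3, 4, 3, 4, 4, 3, 4, 1, 5, 3, 6, 7].
The maximum is 7; one witness is 4, 8, 12, 13, 14, 21, 33 at positions 1,2,10,11,13,15,16.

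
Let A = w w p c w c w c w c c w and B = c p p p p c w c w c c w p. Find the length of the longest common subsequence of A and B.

8

A longest common subsequence is pcwcwccw (length 8); the LCS DP confirms no longer common subsequence exists.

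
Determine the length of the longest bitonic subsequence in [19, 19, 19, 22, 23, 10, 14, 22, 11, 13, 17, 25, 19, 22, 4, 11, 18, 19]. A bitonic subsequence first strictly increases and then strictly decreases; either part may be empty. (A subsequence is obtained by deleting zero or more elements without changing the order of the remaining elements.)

One longest bitonic subsequence is 10, 11, 13, 17, 25, 22, 19 (positions 6,9,10,11,12,14,18): it rises to 25 then falls. Length 7 is optimal.

7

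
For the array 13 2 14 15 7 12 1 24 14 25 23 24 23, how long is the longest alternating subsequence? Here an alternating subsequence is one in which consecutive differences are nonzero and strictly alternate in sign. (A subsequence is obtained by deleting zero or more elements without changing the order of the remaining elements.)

A longest alternating subsequence is 13, 2, 14, 7, 12, 1, 24, 14, 25, 23, 24, 23 (positions 1,2,3,5,6,7,8,9,10,11,12,13); its 11 consecutive differences strictly alternate in sign, and length 12 is optimal.

12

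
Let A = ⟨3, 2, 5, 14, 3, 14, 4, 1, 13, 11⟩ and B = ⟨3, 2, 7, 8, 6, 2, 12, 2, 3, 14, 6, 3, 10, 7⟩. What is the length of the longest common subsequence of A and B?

4

A longest common subsequence is 3, 2, 14, 3 (length 4); the LCS DP confirms no longer common subsequence exists.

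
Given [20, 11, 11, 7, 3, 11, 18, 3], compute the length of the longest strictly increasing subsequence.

3

One longest increasing subsequence is 7, 11, 18 (positions 4,6,7), of length 3; no longer one exists.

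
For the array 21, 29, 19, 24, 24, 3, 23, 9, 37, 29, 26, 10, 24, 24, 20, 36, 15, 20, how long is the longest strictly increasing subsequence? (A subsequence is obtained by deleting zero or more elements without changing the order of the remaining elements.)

5

Let dp[i] be the longest increasing subsequence ending at position i. Then dp = [1, 2, 1, 2, 2, 1, 2, 2, 3, 3, 3, 3, 4, 4, 4, 5, 4, 5].
The maximum is 5; one witness is 3, 9, 10, 24, 36 at positions 6,8,12,13,16.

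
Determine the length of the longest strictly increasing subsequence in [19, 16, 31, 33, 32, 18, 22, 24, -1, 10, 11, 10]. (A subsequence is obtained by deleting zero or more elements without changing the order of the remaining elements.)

One longest increasing subsequence is 16, 18, 22, 24 (positions 2,6,7,8), of length 4; no longer one exists.

4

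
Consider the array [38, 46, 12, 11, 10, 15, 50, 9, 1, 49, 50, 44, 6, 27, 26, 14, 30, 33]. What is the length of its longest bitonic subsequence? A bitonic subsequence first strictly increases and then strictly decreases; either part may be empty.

8

Let inc[i] be the LIS ending at i and dec[i] the longest strictly decreasing subsequence starting at i. inc = [1, 2, 1, 1, 1, 2, 3, 1, 1, 3, 4, 3, 2, 3, 3, 3, 4, 5], dec = [6, 6, 5, 4, 3, 3, 6, 2, 1, 5, 5, 4, 1, 3, 2, 1, 1, 1].
max_i inc[i]+dec[i]−1 = 8, with one witness 38, 46, 50, 49, 44, 27, 26, 14.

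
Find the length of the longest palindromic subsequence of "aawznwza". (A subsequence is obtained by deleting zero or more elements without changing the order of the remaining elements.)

5

One longest palindromic subsequence is azwza (positions 1,4,6,7,8); it reads the same forward and backward, and the interval DP gives dp[1][8] = 5.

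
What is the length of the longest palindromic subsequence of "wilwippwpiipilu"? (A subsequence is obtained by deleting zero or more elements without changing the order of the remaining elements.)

One longest palindromic subsequence is lippwppil (positions 3,5,6,7,8,9,12,13,14); it reads the same forward and backward, and the interval DP gives dp[1][15] = 9.

9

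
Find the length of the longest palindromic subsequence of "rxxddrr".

One longest palindromic subsequence is rddr (positions 1,4,5,7); it reads the same forward and backward, and the interval DP gives dp[1][7] = 4.

4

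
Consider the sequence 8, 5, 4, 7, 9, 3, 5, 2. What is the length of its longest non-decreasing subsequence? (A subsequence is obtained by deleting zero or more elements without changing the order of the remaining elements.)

Scanning left to right, the best length ending at each element is: 8→1, 5→1, 4→1, 7→2, 9→3, 3→1, 5→2, 2→1.
So the longest non-decreasing subsequence has length 3, e.g. 5, 7, 9.

3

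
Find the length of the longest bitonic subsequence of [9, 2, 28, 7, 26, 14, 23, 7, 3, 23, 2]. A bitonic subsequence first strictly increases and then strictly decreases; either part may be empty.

One longest bitonic subsequence is 9, 28, 26, 23, 7, 3, 2 (positions 1,3,5,7,8,9,11): it rises to 28 then falls. Length 7 is optimal.

7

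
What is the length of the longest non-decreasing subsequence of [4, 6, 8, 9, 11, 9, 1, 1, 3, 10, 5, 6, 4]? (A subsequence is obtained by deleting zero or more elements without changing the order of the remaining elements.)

Scanning left to right, the best length ending at each element is: 4→1, 6→2, 8→3, 9→4, 11→5, 9→5, 1→1, 1→2, 3→3, 10→6, 5→4, 6→5, 4→4.
So the longest non-decreasing subsequence has length 6, e.g. 4, 6, 8, 9, 9, 10.

6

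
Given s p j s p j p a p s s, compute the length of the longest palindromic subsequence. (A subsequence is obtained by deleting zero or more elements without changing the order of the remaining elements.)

7

One longest palindromic subsequence is sspapss (positions 1,4,5,8,9,10,11); it reads the same forward and backward, and the interval DP gives dp[1][11] = 7.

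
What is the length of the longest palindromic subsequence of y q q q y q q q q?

One longest palindromic subsequence is qqqqqqq (positions 2,3,4,6,7,8,9); it reads the same forward and backward, and the interval DP gives dp[1][9] = 7.

7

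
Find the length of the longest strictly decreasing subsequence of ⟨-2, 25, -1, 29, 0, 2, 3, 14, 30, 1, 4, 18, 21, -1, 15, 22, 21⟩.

One longest decreasing subsequence is 25, 2, 1, -1 (positions 2,6,10,14), of length 4; no longer one exists.

4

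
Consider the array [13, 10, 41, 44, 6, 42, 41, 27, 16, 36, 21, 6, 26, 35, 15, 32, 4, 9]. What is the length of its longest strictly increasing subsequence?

One longest increasing subsequence is 13, 16, 21, 26, 35 (positions 1,9,11,13,14), of length 5; no longer one exists.

5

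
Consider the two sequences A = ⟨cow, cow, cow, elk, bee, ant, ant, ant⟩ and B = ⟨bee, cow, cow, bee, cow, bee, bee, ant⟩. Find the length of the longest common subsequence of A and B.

5

Backtracking the LCS table gives one alignment: cow (A1,B2) → cow (A2,B3) → cow (A3,B5) → bee (A5,B7) → ant (A8,B8).
So the longest common subsequence has length 5.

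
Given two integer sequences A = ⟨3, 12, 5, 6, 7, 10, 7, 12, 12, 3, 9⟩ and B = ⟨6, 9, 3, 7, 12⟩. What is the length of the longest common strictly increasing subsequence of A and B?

3

A longest common strictly increasing subsequence is 6, 7, 12 (length 3); it appears in order in both A and B, and no longer such subsequence exists.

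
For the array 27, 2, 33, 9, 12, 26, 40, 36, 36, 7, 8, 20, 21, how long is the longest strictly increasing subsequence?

One longest increasing subsequence is 2, 9, 12, 26, 40 (positions 2,4,5,6,7), of length 5; no longer one exists.

5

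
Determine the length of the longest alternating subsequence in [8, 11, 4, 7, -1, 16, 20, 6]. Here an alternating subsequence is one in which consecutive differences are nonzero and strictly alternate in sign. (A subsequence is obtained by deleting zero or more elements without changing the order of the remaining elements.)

7

A longest alternating subsequence is 8, 11, 4, 7, -1, 16, 6 (positions 1,2,3,4,5,6,8); its 6 consecutive differences strictly alternate in sign, and length 7 is optimal.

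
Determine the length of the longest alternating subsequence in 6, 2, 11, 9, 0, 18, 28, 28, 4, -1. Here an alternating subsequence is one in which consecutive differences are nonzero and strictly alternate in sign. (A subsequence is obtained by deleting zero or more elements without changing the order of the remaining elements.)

6

Track the best alternating length ending on an up-step vs a down-step at each position: up/down = 1/1, 1/2, 3/1, 3/4, 1/4, 5/1, 5/1, 5/1, 5/6, 1/6.
The maximum over both is 6; one such subsequence is 6, 2, 11, 9, 18, 4.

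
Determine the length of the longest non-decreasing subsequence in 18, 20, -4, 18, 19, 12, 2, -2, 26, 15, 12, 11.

Scanning left to right, the best length ending at each element is: 18→1, 20→2, -4→1, 18→2, 19→3, 12→2, 2→2, -2→2, 26→4, 15→3, 12→3, 11→3.
So the longest non-decreasing subsequence has length 4, e.g. 18, 18, 19, 26.

4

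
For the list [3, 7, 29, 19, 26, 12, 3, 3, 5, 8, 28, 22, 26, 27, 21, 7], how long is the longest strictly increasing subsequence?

6

Let dp[i] be the longest increasing subsequence ending at position i. Then dp = [1, 2, 3, 3, 4, 3, 1, 1, 2, 3, 5, 4, 5, 6, 4, 3].
The maximum is 6; one witness is 3, 7, 19, 22, 26, 27 at positions 1,2,4,12,13,14.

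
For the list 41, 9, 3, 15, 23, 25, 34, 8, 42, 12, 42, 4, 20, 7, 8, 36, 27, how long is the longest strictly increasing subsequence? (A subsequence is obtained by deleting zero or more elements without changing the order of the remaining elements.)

Let dp[i] be the longest increasing subsequence ending at position i. Then dp = [1, 1, 1, 2, 3, 4, 5, 2, 6, 3, 6, 2, 4, 3, 4, 6, 5].
The maximum is 6; one witness is 9, 15, 23, 25, 34, 42 at positions 2,4,5,6,7,9.

6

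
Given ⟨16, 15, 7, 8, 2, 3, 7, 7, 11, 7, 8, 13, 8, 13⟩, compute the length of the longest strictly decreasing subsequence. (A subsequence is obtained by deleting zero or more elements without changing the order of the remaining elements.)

4

Let dp[i] be the longest decreasing subsequence ending at position i. Then dp = [1, 2, 3, 3, 4, 4, 4, 4, 3, 4, 4, 3, 4, 3].
The maximum is 4; one witness is 16, 15, 7, 2 at positions 1,2,3,5.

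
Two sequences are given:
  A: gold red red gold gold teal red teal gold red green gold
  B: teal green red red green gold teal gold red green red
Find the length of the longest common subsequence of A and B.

7

A longest common subsequence is red, red, gold, teal, gold, red, green (length 7); the LCS DP confirms no longer common subsequence exists.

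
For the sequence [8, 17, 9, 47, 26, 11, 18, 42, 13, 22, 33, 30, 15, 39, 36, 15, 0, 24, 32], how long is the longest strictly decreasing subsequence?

One longest decreasing subsequence is 47, 42, 33, 30, 15, 0 (positions 4,8,11,12,13,17), of length 6; no longer one exists.

6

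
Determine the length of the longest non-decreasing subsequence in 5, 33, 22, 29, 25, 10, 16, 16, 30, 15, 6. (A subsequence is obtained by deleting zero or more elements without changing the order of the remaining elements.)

Scanning left to right, the best length ending at each element is: 5→1, 33→2, 22→2, 29→3, 25→3, 10→2, 16→3, 16→4, 30→5, 15→3, 6→2.
So the longest non-decreasing subsequence has length 5, e.g. 5, 10, 16, 16, 30.

5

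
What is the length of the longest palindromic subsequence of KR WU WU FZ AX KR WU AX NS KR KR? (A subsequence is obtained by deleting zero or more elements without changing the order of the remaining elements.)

5

Using dp[i][j] = 2 + dp[i+1][j−1] if the ends match, else max(dp[i+1][j], dp[i][j−1]):
dp[1][11] = 5. A witness is KR KR NS KR KR at positions 1,6,9,10,11.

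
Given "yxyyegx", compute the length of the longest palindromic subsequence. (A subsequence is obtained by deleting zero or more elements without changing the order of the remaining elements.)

Using dp[i][j] = 2 + dp[i+1][j−1] if the ends match, else max(dp[i+1][j], dp[i][j−1]):
dp[1][7] = 4. A witness is xyyx at positions 2,3,4,7.

4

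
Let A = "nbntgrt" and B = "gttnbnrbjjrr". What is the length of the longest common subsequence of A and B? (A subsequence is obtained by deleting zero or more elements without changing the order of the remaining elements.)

A longest common subsequence is nbnr (length 4); the LCS DP confirms no longer common subsequence exists.

4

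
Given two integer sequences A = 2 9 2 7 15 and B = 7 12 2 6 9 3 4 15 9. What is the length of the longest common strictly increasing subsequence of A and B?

3

For each value that appears in both, track the longest common increasing run ending there.
The best achievable length is 3; one witness is 2, 9, 15 (A-positions 1,2,5, B-positions 3,5,8).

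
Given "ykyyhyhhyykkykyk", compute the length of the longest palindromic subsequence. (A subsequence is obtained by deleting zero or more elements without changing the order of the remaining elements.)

12

One longest palindromic subsequence is ykyyyhhyyyky (positions 1,2,3,4,6,7,8,9,10,13,14,15); it reads the same forward and backward, and the interval DP gives dp[1][16] = 12.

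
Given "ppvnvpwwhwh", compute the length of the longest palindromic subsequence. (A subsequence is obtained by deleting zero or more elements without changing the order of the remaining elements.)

One longest palindromic subsequence is pvnvp (positions 2,3,4,5,6); it reads the same forward and backward, and the interval DP gives dp[1][11] = 5.

5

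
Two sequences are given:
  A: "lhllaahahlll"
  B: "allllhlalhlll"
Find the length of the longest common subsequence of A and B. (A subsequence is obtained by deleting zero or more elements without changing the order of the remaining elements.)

9

A longest common subsequence is lllhahlll (length 9); the LCS DP confirms no longer common subsequence exists.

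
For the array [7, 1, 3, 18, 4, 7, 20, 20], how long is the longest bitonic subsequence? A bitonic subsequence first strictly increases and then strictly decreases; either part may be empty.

5

One longest bitonic subsequence is 1, 3, 4, 7, 20 (positions 2,3,5,6,7): it rises to 20 then falls. Length 5 is optimal.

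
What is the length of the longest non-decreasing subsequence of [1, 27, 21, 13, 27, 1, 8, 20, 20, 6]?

One longest non-decreasing subsequence is 1, 1, 8, 20, 20 (positions 1,6,7,8,9), of length 5; no longer one exists.

5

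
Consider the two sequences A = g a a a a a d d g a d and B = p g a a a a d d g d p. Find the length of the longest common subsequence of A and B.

9

Backtracking the LCS table gives one alignment: g (A1,B2) → a (A3,B3) → a (A4,B4) → a (A5,B5) → a (A6,B6) → d (A7,B7) → d (A8,B8) → g (A9,B9) → d (A11,B10).
So the longest common subsequence has length 9.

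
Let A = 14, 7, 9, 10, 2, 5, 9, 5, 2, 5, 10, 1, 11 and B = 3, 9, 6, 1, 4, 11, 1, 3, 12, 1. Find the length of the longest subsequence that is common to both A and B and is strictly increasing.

For each value that appears in both, track the longest common increasing run ending there.
The best achievable length is 2; one witness is 9, 11 (A-positions 3,13, B-positions 2,6).

2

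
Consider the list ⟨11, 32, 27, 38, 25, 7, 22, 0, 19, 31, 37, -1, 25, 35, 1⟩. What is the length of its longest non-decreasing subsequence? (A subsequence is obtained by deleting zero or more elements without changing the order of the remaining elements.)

4

Scanning left to right, the best length ending at each element is: 11→1, 32→2, 27→2, 38→3, 25→2, 7→1, 22→2, 0→1, 19→2, 31→3, 37→4, -1→1, 25→3, 35→4, 1→2.
So the longest non-decreasing subsequence has length 4, e.g. 11, 27, 31, 37.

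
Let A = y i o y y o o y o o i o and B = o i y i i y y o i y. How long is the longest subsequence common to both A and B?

A longest common subsequence is yiyyoy (length 6); the LCS DP confirms no longer common subsequence exists.

6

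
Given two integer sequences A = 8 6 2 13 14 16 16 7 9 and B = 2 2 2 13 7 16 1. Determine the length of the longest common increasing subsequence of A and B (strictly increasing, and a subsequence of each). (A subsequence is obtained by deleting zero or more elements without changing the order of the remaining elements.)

3

A longest common strictly increasing subsequence is 2, 13, 16 (length 3); it appears in order in both A and B, and no longer such subsequence exists.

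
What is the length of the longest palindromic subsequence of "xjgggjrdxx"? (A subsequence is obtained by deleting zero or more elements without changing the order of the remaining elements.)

One longest palindromic subsequence is xjgggjx (positions 1,2,3,4,5,6,10); it reads the same forward and backward, and the interval DP gives dp[1][10] = 7.

7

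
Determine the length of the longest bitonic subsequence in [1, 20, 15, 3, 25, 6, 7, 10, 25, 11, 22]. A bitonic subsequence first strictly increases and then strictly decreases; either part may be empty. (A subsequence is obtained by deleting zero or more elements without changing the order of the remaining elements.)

7

Let inc[i] be the LIS ending at i and dec[i] the longest strictly decreasing subsequence starting at i. inc = [1, 2, 2, 2, 3, 3, 4, 5, 6, 6, 7], dec = [1, 3, 2, 1, 2, 1, 1, 1, 2, 1, 1].
max_i inc[i]+dec[i]−1 = 7, with one witness 1, 3, 6, 7, 10, 25, 22.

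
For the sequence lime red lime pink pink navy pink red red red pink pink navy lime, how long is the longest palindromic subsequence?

Using dp[i][j] = 2 + dp[i+1][j−1] if the ends match, else max(dp[i+1][j], dp[i][j−1]):
dp[1][14] = 9. A witness is lime navy pink red red red pink navy lime at positions 1,6,7,8,9,10,12,13,14.

9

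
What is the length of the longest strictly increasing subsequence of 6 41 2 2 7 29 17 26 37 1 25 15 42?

Let dp[i] be the longest increasing subsequence ending at position i. Then dp = [1, 2, 1, 1, 2, 3, 3, 4, 5, 1, 4, 3, 6].
The maximum is 6; one witness is 6, 7, 17, 26, 37, 42 at positions 1,5,7,8,9,13.

6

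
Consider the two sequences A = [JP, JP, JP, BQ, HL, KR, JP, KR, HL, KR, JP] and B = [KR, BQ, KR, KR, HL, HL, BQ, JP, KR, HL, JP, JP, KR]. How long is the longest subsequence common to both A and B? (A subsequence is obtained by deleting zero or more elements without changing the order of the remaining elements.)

6

Backtracking the LCS table gives one alignment: BQ (A4,B2) → HL (A5,B6) → JP (A7,B8) → KR (A8,B9) → HL (A9,B10) → KR (A10,B13).
So the longest common subsequence has length 6.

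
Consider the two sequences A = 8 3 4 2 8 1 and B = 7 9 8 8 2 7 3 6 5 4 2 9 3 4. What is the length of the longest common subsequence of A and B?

Backtracking the LCS table gives one alignment: 8 (A1,B4) → 3 (A2,B7) → 4 (A3,B10) → 2 (A4,B11).
So the longest common subsequence has length 4.

4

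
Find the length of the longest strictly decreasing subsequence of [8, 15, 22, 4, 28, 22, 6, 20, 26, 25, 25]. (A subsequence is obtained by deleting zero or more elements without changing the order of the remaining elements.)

3

Let dp[i] be the longest decreasing subsequence ending at position i. Then dp = [1, 1, 1, 2, 1, 2, 3, 3, 2, 3, 3].
The maximum is 3; one witness is 28, 22, 6 at positions 5,6,7.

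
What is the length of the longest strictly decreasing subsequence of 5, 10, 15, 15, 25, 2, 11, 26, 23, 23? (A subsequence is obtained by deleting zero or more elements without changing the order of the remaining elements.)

2

Let dp[i] be the longest decreasing subsequence ending at position i. Then dp = [1, 1, 1, 1, 1, 2, 2, 1, 2, 2].
The maximum is 2; one witness is 5, 2 at positions 1,6.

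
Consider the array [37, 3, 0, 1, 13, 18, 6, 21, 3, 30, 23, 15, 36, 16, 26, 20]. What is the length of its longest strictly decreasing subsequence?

4

One longest decreasing subsequence is 37, 13, 6, 3 (positions 1,5,7,9), of length 4; no longer one exists.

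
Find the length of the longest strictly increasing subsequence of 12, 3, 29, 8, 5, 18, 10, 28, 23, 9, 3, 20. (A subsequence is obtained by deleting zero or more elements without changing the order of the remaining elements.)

4

Scanning left to right, the best length ending at each element is: 12→1, 3→1, 29→2, 8→2, 5→2, 18→3, 10→3, 28→4, 23→4, 9→3, 3→1, 20→4.
So the longest increasing subsequence has length 4, e.g. 3, 8, 18, 28.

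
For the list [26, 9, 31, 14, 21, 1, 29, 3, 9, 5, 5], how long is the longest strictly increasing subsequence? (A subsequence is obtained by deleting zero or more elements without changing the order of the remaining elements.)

4

Let dp[i] be the longest increasing subsequence ending at position i. Then dp = [1, 1, 2, 2, 3, 1, 4, 2, 3, 3, 3].
The maximum is 4; one witness is 9, 14, 21, 29 at positions 2,4,5,7.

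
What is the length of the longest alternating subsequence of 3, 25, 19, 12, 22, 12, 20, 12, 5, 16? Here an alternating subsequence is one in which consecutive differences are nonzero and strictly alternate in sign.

A longest alternating subsequence is 3, 25, 19, 22, 12, 20, 12, 16 (positions 1,2,3,5,6,7,8,10); its 7 consecutive differences strictly alternate in sign, and length 8 is optimal.

8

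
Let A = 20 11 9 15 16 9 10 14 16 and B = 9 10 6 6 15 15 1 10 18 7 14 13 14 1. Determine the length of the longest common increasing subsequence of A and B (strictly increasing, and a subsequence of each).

3

A longest common strictly increasing subsequence is 9, 10, 14 (length 3); it appears in order in both A and B, and no longer such subsequence exists.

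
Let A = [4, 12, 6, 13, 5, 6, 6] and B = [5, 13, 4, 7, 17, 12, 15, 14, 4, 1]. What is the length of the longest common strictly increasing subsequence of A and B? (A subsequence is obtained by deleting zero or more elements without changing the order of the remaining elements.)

A longest common strictly increasing subsequence is 4, 12 (length 2); it appears in order in both A and B, and no longer such subsequence exists.

2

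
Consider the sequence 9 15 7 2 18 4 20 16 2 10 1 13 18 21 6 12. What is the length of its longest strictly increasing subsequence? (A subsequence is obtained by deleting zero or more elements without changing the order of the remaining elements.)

6

One longest increasing subsequence is 2, 4, 10, 13, 18, 21 (positions 4,6,10,12,13,14), of length 6; no longer one exists.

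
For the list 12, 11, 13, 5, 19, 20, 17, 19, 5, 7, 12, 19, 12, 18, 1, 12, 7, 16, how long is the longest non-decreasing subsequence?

Let dp[i] be the longest non-decreasing subsequence ending at position i. Then dp = [1, 1, 2, 1, 3, 4, 3, 4, 2, 3, 4, 5, 5, 6, 1, 6, 4, 7].
The maximum is 7; one witness is 5, 5, 7, 12, 12, 12, 16 at positions 4,9,10,11,13,16,18.

7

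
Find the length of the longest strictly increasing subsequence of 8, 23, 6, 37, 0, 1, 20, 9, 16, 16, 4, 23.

Scanning left to right, the best length ending at each element is: 8→1, 23→2, 6→1, 37→3, 0→1, 1→2, 20→3, 9→3, 16→4, 16→4, 4→3, 23→5.
So the longest increasing subsequence has length 5, e.g. 0, 1, 9, 16, 23.

5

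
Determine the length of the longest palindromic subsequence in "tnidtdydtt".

Using dp[i][j] = 2 + dp[i+1][j−1] if the ends match, else max(dp[i+1][j], dp[i][j−1]):
dp[1][10] = 7. A witness is ttdydtt at positions 1,5,6,7,8,9,10.

7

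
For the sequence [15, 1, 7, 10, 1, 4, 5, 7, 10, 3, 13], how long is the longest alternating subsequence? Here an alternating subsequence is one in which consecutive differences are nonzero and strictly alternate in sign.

7

A longest alternating subsequence is 15, 1, 7, 1, 4, 3, 13 (positions 1,2,3,5,6,10,11); its 6 consecutive differences strictly alternate in sign, and length 7 is optimal.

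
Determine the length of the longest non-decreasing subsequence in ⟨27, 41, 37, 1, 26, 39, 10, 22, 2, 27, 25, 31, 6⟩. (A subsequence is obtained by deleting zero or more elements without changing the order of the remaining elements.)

Let dp[i] be the longest non-decreasing subsequence ending at position i. Then dp = [1, 2, 2, 1, 2, 3, 2, 3, 2, 4, 4, 5, 3].
The maximum is 5; one witness is 1, 10, 22, 27, 31 at positions 4,7,8,10,12.

5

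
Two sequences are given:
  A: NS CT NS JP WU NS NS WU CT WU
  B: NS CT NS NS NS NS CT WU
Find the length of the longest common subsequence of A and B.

A longest common subsequence is NS, CT, NS, NS, NS, CT, WU (length 7); the LCS DP confirms no longer common subsequence exists.

7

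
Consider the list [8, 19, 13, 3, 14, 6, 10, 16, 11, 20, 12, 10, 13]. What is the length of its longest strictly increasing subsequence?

6

One longest increasing subsequence is 3, 6, 10, 11, 12, 13 (positions 4,6,7,9,11,13), of length 6; no longer one exists.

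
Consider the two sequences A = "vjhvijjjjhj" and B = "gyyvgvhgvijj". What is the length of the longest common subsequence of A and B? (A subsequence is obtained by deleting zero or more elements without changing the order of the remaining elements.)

6

A longest common subsequence is vhvijj (length 6); the LCS DP confirms no longer common subsequence exists.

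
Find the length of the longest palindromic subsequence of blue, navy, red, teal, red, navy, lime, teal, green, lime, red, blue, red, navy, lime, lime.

One longest palindromic subsequence is navy red red lime green lime red red navy (positions 2,3,5,7,9,10,11,13,14); it reads the same forward and backward, and the interval DP gives dp[1][16] = 9.

9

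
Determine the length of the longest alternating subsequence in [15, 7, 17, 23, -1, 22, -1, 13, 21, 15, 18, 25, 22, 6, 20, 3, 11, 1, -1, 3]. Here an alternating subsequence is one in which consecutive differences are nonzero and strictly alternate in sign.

15

Track the best alternating length ending on an up-step vs a down-step at each position: up/down = 1/1, 1/2, 3/1, 3/1, 1/4, 5/4, 1/6, 7/6, 7/6, 7/8, 9/8, 9/1, 9/10, 7/10, 11/10, 7/12, 13/12, 7/14, 1/14, 15/14.
The maximum over both is 15; one such subsequence is 15, 7, 17, -1, 22, -1, 21, 15, 18, 6, 20, 3, 11, 1, 3.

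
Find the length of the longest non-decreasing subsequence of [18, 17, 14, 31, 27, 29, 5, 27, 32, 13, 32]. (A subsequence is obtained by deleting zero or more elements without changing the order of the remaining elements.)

5

One longest non-decreasing subsequence is 18, 27, 29, 32, 32 (positions 1,5,6,9,11), of length 5; no longer one exists.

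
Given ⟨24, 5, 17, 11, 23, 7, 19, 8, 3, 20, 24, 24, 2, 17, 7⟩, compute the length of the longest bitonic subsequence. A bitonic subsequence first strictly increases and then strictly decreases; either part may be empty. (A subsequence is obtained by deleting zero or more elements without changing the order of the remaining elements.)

One longest bitonic subsequence is 5, 17, 23, 19, 8, 3, 2 (positions 2,3,5,7,8,9,13): it rises to 23 then falls. Length 7 is optimal.

7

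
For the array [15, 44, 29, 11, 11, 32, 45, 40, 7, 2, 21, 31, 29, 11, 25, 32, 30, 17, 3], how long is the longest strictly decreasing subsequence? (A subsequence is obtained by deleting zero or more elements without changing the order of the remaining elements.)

7

Scanning left to right, the best length ending at each element is: 15→1, 44→1, 29→2, 11→3, 11→3, 32→2, 45→1, 40→2, 7→4, 2→5, 21→3, 31→3, 29→4, 11→5, 25→5, 32→3, 30→4, 17→6, 3→7.
So the longest decreasing subsequence has length 7, e.g. 44, 32, 31, 29, 25, 17, 3.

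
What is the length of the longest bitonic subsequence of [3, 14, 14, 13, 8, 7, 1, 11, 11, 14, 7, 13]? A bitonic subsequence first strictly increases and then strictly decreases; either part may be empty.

One longest bitonic subsequence is 3, 14, 13, 8, 7, 1 (positions 1,2,4,5,6,7): it rises to 14 then falls. Length 6 is optimal.

6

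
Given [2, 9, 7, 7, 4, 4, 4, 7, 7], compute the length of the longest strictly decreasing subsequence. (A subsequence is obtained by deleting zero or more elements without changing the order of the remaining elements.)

3

Scanning left to right, the best length ending at each element is: 2→1, 9→1, 7→2, 7→2, 4→3, 4→3, 4→3, 7→2, 7→2.
So the longest decreasing subsequence has length 3, e.g. 9, 7, 4.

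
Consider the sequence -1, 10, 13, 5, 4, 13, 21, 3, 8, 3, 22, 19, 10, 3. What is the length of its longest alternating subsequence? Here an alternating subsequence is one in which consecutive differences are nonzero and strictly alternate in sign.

9

A longest alternating subsequence is -1, 10, 5, 13, 3, 8, 3, 22, 19 (positions 1,2,4,6,8,9,10,11,12); its 8 consecutive differences strictly alternate in sign, and length 9 is optimal.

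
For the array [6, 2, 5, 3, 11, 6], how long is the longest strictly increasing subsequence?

Scanning left to right, the best length ending at each element is: 6→1, 2→1, 5→2, 3→2, 11→3, 6→3.
So the longest increasing subsequence has length 3, e.g. 2, 5, 11.

3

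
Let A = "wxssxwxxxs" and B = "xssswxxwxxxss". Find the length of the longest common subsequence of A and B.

9

A longest common subsequence is xssxwxxxs (length 9); the LCS DP confirms no longer common subsequence exists.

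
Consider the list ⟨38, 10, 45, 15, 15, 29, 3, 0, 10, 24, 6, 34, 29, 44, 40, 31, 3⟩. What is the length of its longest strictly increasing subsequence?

5

Scanning left to right, the best length ending at each element is: 38→1, 10→1, 45→2, 15→2, 15→2, 29→3, 3→1, 0→1, 10→2, 24→3, 6→2, 34→4, 29→4, 44→5, 40→5, 31→5, 3→2.
So the longest increasing subsequence has length 5, e.g. 10, 15, 29, 34, 44.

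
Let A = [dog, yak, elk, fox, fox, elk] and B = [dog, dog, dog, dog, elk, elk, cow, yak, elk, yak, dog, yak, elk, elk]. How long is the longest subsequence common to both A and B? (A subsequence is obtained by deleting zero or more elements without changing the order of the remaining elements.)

A longest common subsequence is dog, yak, elk, elk (length 4); the LCS DP confirms no longer common subsequence exists.

4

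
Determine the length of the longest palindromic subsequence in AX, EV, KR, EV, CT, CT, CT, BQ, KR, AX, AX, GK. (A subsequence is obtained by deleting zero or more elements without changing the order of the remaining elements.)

One longest palindromic subsequence is AX KR CT CT CT KR AX (positions 1,3,5,6,7,9,11); it reads the same forward and backward, and the interval DP gives dp[1][12] = 7.

7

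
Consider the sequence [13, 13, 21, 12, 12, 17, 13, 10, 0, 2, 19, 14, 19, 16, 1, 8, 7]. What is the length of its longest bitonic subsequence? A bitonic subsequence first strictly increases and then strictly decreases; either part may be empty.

7

Let inc[i] be the LIS ending at i and dec[i] the longest strictly decreasing subsequence starting at i. inc = [1, 1, 2, 1, 1, 2, 2, 1, 1, 2, 3, 3, 4, 4, 2, 3, 3], dec = [5, 5, 6, 4, 4, 5, 4, 3, 1, 2, 4, 3, 4, 3, 1, 2, 1].
max_i inc[i]+dec[i]−1 = 7, with one witness 13, 21, 17, 13, 10, 8, 7.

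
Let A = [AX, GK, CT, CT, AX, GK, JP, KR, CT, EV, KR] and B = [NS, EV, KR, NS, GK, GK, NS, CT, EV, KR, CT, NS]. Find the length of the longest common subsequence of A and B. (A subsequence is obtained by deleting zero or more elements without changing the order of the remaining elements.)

5

A longest common subsequence is GK, GK, CT, EV, KR (length 5); the LCS DP confirms no longer common subsequence exists.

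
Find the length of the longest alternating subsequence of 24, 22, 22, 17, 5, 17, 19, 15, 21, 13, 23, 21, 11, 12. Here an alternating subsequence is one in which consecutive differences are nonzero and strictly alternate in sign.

9

Track the best alternating length ending on an up-step vs a down-step at each position: up/down = 1/1, 1/2, 1/2, 1/2, 1/2, 3/2, 3/2, 3/4, 5/2, 3/6, 7/2, 7/8, 3/8, 9/8.
The maximum over both is 9; one such subsequence is 24, 5, 17, 15, 21, 13, 23, 11, 12.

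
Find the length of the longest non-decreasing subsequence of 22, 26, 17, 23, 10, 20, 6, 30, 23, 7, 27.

Scanning left to right, the best length ending at each element is: 22→1, 26→2, 17→1, 23→2, 10→1, 20→2, 6→1, 30→3, 23→3, 7→2, 27→4.
So the longest non-decreasing subsequence has length 4, e.g. 22, 23, 23, 27.

4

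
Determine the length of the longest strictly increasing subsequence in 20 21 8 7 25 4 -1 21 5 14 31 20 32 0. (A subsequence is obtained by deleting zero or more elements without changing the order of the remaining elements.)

One longest increasing subsequence is 20, 21, 25, 31, 32 (positions 1,2,5,11,13), of length 5; no longer one exists.

5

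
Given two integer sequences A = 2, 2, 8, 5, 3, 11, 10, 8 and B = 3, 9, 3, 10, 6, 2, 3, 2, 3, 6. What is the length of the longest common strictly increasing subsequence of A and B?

For each value that appears in both, track the longest common increasing run ending there.
The best achievable length is 2; one witness is 3, 10 (A-positions 5,7, B-positions 1,4).

2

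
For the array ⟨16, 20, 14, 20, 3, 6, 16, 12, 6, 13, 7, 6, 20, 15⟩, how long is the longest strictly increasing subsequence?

5

Scanning left to right, the best length ending at each element is: 16→1, 20→2, 14→1, 20→2, 3→1, 6→2, 16→3, 12→3, 6→2, 13→4, 7→3, 6→2, 20→5, 15→5.
So the longest increasing subsequence has length 5, e.g. 3, 6, 12, 13, 20.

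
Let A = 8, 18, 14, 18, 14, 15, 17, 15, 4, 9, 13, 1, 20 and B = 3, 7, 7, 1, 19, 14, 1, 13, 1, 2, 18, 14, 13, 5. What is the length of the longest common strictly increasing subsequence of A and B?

2

A longest common strictly increasing subsequence is 14, 18 (length 2); it appears in order in both A and B, and no longer such subsequence exists.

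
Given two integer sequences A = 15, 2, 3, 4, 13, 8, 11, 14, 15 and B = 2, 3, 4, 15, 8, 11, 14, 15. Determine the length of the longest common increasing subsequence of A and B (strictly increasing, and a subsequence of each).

A longest common strictly increasing subsequence is 2, 3, 4, 8, 11, 14, 15 (length 7); it appears in order in both A and B, and no longer such subsequence exists.

7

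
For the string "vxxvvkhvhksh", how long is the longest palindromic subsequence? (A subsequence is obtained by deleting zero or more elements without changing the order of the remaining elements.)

5

Using dp[i][j] = 2 + dp[i+1][j−1] if the ends match, else max(dp[i+1][j], dp[i][j−1]):
dp[1][12] = 5. A witness is khvhk at positions 6,7,8,9,10.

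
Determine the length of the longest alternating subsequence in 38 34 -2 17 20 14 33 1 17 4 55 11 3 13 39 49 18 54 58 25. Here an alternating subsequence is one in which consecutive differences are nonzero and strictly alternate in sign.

14

Track the best alternating length ending on an up-step vs a down-step at each position: up/down = 1/1, 1/2, 1/2, 3/2, 3/2, 3/4, 5/2, 3/6, 7/6, 7/8, 9/1, 9/10, 7/10, 11/10, 11/10, 11/10, 11/12, 13/10, 13/1, 13/14.
The maximum over both is 14; one such subsequence is 38, -2, 17, 14, 33, 1, 17, 4, 55, 11, 39, 18, 54, 25.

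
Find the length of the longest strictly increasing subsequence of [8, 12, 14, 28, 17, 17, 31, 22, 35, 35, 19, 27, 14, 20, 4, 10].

Scanning left to right, the best length ending at each element is: 8→1, 12→2, 14→3, 28→4, 17→4, 17→4, 31→5, 22→5, 35→6, 35→6, 19→5, 27→6, 14→3, 20→6, 4→1, 10→2.
So the longest increasing subsequence has length 6, e.g. 8, 12, 14, 28, 31, 35.

6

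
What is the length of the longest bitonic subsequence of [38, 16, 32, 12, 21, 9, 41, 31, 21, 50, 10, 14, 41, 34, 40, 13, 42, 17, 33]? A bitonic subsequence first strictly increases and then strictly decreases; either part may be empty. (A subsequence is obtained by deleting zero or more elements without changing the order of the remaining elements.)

7

Let inc[i] be the LIS ending at i and dec[i] the longest strictly decreasing subsequence starting at i. inc = [1, 1, 2, 1, 2, 1, 3, 3, 2, 4, 2, 3, 4, 4, 5, 3, 6, 4, 5], dec = [6, 3, 5, 2, 3, 1, 5, 4, 3, 4, 1, 2, 3, 2, 2, 1, 2, 1, 1].
max_i inc[i]+dec[i]−1 = 7, with one witness 16, 32, 41, 31, 21, 14, 13.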